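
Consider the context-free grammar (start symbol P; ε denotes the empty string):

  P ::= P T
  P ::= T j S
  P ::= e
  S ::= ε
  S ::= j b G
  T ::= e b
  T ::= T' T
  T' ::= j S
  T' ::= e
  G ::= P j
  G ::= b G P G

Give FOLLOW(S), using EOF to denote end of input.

In P ::= T j S: S is at the end, add FOLLOW(P) = { EOF, b, e, j }.
In T' ::= j S: S is at the end, add FOLLOW(T') = { e, j }.
Union: FOLLOW(S) = { EOF, b, e, j }.

{ EOF, b, e, j }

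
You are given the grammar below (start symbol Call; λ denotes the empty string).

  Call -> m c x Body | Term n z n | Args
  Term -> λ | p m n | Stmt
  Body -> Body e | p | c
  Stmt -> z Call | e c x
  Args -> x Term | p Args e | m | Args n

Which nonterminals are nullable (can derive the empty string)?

Directly nullable (have an λ-production): Term.
No other nonterminal has a production whose RHS symbols are all nullable.

{ Term }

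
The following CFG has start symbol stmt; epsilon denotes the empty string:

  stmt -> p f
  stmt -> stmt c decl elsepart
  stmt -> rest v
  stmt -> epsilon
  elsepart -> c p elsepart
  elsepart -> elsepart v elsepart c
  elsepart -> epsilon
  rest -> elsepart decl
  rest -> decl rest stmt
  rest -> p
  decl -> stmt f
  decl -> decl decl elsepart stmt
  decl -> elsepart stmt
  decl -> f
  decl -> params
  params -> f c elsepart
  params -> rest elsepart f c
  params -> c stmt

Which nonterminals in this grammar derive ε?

{ decl, elsepart, rest, stmt }

Directly nullable (have an epsilon-production): stmt, elsepart.
decl -> decl decl elsepart stmt with every symbol nullable, so decl is nullable.
rest -> elsepart decl with every symbol nullable, so rest is nullable.
No other nonterminal has a production whose RHS symbols are all nullable.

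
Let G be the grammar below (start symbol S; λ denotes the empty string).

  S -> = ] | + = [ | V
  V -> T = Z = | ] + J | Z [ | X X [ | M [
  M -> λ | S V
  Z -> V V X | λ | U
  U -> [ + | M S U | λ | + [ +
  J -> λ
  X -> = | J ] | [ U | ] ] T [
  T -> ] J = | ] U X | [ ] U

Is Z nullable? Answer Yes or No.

Yes

Z has an λ-production, so Z ⇒ λ.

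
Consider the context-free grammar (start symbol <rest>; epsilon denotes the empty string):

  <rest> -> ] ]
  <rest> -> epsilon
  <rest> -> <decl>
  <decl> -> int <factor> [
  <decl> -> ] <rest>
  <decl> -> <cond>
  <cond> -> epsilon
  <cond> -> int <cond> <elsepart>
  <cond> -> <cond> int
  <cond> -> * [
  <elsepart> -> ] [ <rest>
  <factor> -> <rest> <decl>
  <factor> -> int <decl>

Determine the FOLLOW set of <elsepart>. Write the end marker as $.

{ $, *, [, ], int }

In <cond> -> int <cond> <elsepart>: <elsepart> is at the end, add FOLLOW(<cond>) = { $, *, [, ], int }.
Union: FOLLOW(<elsepart>) = { $, *, [, ], int }.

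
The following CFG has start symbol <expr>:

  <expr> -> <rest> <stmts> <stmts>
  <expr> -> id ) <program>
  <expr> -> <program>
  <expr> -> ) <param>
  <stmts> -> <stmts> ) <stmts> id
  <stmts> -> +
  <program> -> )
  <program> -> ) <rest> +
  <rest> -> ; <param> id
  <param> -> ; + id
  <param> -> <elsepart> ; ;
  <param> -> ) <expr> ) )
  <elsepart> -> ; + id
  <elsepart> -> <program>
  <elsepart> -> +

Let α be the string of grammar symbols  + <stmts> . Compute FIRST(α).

+ is a terminal; add {+} and stop.

{ + }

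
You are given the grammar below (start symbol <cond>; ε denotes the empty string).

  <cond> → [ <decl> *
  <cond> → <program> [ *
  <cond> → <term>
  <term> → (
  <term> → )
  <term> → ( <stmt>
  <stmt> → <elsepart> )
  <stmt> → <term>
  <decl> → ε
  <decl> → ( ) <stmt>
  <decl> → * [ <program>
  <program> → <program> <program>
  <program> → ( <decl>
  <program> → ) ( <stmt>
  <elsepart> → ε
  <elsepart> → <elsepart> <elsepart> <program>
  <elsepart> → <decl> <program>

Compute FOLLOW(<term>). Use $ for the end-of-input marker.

In <cond> → <term>: <term> is at the end, add FOLLOW(<cond>) = { $ }.
In <stmt> → <term>: <term> is at the end, add FOLLOW(<stmt>) = { $, (, ), *, [ }.
Union: FOLLOW(<term>) = { $, (, ), *, [ }.

{ $, (, ), *, [ }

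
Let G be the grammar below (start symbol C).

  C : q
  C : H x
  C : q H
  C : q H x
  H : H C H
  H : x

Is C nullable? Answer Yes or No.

No nonterminal in this grammar is nullable.
No production of C has an RHS whose symbols are all nullable, so C is not nullable.

No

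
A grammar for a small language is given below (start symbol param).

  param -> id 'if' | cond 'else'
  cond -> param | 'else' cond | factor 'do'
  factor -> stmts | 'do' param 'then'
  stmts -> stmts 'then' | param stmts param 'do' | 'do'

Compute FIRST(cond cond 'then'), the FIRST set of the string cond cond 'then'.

Add FIRST(cond) = { 'do', 'else', id }; cond is not nullable, stop.

{ 'do', 'else', id }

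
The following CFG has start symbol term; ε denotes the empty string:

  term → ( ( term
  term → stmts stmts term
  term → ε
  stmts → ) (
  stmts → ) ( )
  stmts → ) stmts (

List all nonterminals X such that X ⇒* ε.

{ term }

Directly nullable (have an ε-production): term.
No other nonterminal has a production whose RHS symbols are all nullable.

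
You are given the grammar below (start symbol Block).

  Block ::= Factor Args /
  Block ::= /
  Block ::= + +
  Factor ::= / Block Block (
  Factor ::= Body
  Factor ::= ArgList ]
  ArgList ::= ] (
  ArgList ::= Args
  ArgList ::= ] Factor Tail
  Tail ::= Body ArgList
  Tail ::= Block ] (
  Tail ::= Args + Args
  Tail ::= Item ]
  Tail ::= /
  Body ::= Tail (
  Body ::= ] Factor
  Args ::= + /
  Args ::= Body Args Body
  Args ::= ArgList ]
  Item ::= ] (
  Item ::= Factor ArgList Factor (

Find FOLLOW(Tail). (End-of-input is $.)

In ArgList ::= ] Factor Tail: Tail is at the end, add FOLLOW(ArgList) = { (, +, /, ] }.
In Body ::= Tail (: add FIRST(() = { ( }.
Union: FOLLOW(Tail) = { (, +, /, ] }.

{ (, +, /, ] }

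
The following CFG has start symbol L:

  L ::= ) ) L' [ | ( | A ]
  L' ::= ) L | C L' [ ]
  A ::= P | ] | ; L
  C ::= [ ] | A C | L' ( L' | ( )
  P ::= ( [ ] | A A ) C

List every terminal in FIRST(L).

{ (, ), ;, ] }

L ::= ) ) L' [ contributes {)}.
L ::= ( contributes {(}.
From L ::= A ]: add FIRST(A) = { (, ;, ] }.
Union: FIRST(L) = { (, ), ;, ] }.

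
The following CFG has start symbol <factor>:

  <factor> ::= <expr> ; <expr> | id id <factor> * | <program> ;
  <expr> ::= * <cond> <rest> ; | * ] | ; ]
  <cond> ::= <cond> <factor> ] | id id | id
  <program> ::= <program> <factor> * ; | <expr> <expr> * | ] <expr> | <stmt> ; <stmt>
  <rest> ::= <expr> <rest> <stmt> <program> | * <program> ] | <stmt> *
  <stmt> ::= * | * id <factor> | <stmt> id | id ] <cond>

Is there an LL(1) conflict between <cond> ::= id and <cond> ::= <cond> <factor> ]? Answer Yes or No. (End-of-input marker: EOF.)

FIRST(id) = { id } and FIRST(<cond> <factor> ]) = { id }.
Both contain id, so the two alternatives are not disjoint — LL(1) conflict.

Yes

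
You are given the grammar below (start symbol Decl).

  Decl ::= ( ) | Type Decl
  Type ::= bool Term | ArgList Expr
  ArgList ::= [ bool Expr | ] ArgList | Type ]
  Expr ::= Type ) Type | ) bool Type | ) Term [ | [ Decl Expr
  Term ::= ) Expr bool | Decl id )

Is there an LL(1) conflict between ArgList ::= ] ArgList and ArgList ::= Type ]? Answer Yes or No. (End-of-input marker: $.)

Yes

FIRST(] ArgList) = { ] } and FIRST(Type ]) = { [, ], bool }.
Both contain ], so the two alternatives are not disjoint — LL(1) conflict.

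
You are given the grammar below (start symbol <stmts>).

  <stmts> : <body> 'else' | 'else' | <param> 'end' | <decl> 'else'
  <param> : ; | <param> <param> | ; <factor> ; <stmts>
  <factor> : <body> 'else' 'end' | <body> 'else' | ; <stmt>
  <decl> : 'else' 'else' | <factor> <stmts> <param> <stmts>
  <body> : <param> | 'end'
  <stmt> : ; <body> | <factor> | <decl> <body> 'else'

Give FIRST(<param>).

<param> : ; contributes {;}.
From <param> : <param> <param>: add FIRST(<param>) = { ; }.
<param> : ; <factor> ; <stmts> contributes {;}.
Union: FIRST(<param>) = { ; }.

{ ; }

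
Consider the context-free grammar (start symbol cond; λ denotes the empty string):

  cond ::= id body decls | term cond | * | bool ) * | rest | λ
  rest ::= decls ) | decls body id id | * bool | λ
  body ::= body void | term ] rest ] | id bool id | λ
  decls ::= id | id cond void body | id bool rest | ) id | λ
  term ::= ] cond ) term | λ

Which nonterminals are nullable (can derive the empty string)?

Directly nullable (have an λ-production): cond, rest, body, decls, term.

{ body, cond, decls, rest, term }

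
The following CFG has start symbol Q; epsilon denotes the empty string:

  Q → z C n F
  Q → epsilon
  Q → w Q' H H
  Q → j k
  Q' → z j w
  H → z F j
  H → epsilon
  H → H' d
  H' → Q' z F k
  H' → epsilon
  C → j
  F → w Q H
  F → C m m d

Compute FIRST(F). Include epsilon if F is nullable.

F → w Q H contributes {w}.
From F → C m m d: add FIRST(C) = { j }.
Union: FIRST(F) = { j, w }.

{ j, w }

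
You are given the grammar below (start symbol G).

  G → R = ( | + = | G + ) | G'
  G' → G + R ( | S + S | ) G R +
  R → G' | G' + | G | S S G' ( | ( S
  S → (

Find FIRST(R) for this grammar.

From R → G': add FIRST(G') = { (, ), + }.
From R → G' +: add FIRST(G') = { (, ), + }.
From R → G: add FIRST(G) = { (, ), + }.
From R → S S G' (: add FIRST(S) = { ( }.
R → ( S contributes {(}.
Union: FIRST(R) = { (, ), + }.

{ (, ), + }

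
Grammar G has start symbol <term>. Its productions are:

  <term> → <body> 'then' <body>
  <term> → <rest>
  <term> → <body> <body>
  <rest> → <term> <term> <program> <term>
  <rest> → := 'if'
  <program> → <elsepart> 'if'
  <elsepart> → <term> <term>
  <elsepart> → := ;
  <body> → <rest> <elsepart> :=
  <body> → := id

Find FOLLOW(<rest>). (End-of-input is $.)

In <term> → <rest>: <rest> is at the end, add FOLLOW(<term>) = { $, 'if', := }.
In <body> → <rest> <elsepart> :=: add FIRST(<elsepart> :=) = { := }.
Union: FOLLOW(<rest>) = { $, 'if', := }.

{ $, 'if', := }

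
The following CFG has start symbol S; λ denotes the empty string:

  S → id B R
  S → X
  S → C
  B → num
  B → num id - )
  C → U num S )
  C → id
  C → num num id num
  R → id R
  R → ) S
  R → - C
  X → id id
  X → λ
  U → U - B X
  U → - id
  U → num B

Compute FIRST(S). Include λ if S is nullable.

S → id B R contributes {id}.
From S → X: add FIRST(X) = { id, λ } (including λ since X is nullable).
From S → C: add FIRST(C) = { -, id, num }.
Union: FIRST(S) = { -, id, num, λ }.

{ -, id, num, λ }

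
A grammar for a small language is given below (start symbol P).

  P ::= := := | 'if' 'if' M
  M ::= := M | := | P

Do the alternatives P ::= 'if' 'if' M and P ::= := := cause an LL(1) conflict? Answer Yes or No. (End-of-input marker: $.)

FIRST('if' 'if' M) = { 'if' } and FIRST(:= :=) = { := }.
The FIRST sets are disjoint and neither alternative is nullable — no conflict.

No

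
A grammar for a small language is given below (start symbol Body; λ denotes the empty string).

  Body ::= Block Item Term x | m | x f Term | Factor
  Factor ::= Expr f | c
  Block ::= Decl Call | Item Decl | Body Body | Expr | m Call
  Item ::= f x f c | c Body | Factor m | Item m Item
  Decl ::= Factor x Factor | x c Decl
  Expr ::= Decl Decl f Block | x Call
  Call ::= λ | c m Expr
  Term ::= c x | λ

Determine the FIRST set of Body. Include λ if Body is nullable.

From Body ::= Block Item Term x: add FIRST(Block) = { c, f, m, x }.
Body ::= m contributes {m}.
Body ::= x f Term contributes {x}.
From Body ::= Factor: add FIRST(Factor) = { c, x }.
Union: FIRST(Body) = { c, f, m, x }.

{ c, f, m, x }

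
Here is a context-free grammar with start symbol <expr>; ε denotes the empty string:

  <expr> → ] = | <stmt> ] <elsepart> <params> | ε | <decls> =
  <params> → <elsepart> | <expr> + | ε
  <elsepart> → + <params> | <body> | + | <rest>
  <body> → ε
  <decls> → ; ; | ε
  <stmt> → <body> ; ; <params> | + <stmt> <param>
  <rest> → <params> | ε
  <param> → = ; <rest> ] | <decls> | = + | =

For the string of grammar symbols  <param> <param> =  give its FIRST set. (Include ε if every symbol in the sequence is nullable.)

Add FIRST(<param>)\{ε} = { ;, = }; <param> is nullable, continue.
Add FIRST(<param>)\{ε} = { ;, = }; <param> is nullable, continue.
= is a terminal; add {=} and stop.

{ ;, = }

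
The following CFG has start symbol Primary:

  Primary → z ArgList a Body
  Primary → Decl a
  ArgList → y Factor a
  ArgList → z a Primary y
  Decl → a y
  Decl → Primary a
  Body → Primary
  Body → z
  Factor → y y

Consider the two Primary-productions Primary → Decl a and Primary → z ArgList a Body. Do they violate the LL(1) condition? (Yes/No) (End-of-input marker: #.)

FIRST(Decl a) = { a, z } and FIRST(z ArgList a Body) = { z }.
Both contain z, so the two alternatives are not disjoint — LL(1) conflict.

Yes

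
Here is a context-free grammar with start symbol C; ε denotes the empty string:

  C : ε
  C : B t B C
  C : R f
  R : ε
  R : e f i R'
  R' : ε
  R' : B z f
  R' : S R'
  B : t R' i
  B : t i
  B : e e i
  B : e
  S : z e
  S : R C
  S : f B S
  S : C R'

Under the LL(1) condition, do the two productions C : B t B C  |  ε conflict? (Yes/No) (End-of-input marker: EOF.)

Yes

FIRST(B t B C) = { e, t } and FIRST(ε) = { ε }.
The second alternative is nullable and FOLLOW(C) = { EOF, e, f, i, t, z } shares e with FIRST of the first — conflict.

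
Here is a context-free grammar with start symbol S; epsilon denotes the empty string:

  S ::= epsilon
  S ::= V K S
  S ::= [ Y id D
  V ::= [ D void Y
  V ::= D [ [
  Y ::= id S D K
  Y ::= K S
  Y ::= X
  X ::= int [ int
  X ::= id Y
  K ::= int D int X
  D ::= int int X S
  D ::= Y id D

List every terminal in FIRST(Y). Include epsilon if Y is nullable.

Y ::= id S D K contributes {id}.
From Y ::= K S: add FIRST(K) = { int }.
From Y ::= X: add FIRST(X) = { id, int }.
Union: FIRST(Y) = { id, int }.

{ id, int }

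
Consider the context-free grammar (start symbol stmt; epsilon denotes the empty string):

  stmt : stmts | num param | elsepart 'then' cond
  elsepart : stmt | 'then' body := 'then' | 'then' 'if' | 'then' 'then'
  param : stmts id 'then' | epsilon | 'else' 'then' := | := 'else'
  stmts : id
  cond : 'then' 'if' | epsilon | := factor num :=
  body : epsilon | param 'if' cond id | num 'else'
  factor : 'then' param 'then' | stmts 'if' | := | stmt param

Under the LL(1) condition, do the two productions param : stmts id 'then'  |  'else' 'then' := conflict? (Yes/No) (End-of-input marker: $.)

FIRST(stmts id 'then') = { id } and FIRST('else' 'then' :=) = { 'else' }.
The FIRST sets are disjoint and neither alternative is nullable — no conflict.

No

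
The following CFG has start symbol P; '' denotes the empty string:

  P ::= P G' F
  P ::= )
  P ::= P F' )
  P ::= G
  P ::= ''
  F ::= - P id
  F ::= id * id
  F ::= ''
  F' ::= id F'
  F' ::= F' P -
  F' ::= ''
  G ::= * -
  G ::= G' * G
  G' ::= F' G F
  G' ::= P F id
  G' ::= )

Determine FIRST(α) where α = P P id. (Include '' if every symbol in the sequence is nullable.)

Add FIRST(P)\{''} = { ), *, -, id }; P is nullable, continue.
Add FIRST(P)\{''} = { ), *, -, id }; P is nullable, continue.
id is a terminal; add {id} and stop.

{ ), *, -, id }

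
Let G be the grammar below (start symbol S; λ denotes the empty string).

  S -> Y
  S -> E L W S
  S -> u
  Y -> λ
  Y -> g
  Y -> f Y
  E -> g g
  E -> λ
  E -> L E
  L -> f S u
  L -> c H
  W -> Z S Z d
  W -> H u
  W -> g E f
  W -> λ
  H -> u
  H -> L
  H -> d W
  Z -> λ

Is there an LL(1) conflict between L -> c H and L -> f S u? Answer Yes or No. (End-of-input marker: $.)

FIRST(c H) = { c } and FIRST(f S u) = { f }.
The FIRST sets are disjoint and neither alternative is nullable — no conflict.

No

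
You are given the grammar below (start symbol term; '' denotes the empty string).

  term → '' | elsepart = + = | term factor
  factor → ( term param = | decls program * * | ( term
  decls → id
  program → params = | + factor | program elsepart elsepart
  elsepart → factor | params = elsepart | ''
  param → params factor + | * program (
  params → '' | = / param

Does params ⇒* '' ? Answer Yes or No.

Yes

params has an ''-production, so params ⇒ ''.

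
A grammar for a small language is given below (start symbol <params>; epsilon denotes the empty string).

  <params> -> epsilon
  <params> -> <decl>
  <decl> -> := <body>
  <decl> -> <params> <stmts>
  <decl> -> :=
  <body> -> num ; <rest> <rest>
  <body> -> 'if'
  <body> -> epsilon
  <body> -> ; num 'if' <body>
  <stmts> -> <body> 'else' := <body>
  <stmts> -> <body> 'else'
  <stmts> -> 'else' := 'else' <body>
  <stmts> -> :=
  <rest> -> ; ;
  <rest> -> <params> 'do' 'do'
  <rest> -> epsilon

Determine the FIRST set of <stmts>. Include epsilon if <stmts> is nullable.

{ 'else', 'if', :=, ;, num }

From <stmts> -> <body> 'else' := <body>: <body> nullable, take FIRST(<body>) ∪ {'else'} = { 'else', 'if', ;, num }.
From <stmts> -> <body> 'else': <body> nullable, take FIRST(<body>) ∪ {'else'} = { 'else', 'if', ;, num }.
<stmts> -> 'else' := 'else' <body> contributes {'else'}.
<stmts> -> := contributes {:=}.
Union: FIRST(<stmts>) = { 'else', 'if', :=, ;, num }.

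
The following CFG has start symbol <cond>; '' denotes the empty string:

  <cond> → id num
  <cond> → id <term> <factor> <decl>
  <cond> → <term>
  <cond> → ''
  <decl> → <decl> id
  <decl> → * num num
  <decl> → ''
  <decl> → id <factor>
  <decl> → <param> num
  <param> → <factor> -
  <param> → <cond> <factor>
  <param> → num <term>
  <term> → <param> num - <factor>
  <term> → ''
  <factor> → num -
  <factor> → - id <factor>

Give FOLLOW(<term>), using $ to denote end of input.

{ $, -, num }

In <cond> → id <term> <factor> <decl>: add FIRST(<factor> <decl>) = { -, num }.
In <cond> → <term>: <term> is at the end, add FOLLOW(<cond>) = { $, -, num }.
In <param> → num <term>: <term> is at the end, add FOLLOW(<param>) = { num }.
Union: FOLLOW(<term>) = { $, -, num }.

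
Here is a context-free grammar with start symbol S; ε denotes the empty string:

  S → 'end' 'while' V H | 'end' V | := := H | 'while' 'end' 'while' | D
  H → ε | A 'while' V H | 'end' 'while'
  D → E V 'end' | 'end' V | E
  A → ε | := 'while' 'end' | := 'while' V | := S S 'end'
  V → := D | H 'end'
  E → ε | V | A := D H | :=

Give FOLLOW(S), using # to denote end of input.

{ #, 'end', 'while', := }

S is the start symbol, so # ∈ FOLLOW(S).
In A → := S S 'end': add FIRST(S 'end') = { 'end', 'while', := }.
In A → := S S 'end': add FIRST('end') = { 'end' }.
Union: FOLLOW(S) = { #, 'end', 'while', := }.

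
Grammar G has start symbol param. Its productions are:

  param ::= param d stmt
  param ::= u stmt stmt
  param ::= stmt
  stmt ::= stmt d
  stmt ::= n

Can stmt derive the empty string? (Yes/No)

No

No nonterminal in this grammar is nullable.
No production of stmt has an RHS whose symbols are all nullable, so stmt is not nullable.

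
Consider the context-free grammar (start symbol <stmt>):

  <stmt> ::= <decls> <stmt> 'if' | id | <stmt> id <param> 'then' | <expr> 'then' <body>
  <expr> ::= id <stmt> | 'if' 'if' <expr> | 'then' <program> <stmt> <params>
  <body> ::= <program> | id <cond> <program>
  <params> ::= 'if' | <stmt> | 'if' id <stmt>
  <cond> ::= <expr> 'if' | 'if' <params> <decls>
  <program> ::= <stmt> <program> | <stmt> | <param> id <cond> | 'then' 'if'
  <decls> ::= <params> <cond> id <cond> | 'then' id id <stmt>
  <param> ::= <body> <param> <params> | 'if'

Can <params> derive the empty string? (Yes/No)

No nonterminal in this grammar is nullable.
No production of <params> has an RHS whose symbols are all nullable, so <params> is not nullable.

No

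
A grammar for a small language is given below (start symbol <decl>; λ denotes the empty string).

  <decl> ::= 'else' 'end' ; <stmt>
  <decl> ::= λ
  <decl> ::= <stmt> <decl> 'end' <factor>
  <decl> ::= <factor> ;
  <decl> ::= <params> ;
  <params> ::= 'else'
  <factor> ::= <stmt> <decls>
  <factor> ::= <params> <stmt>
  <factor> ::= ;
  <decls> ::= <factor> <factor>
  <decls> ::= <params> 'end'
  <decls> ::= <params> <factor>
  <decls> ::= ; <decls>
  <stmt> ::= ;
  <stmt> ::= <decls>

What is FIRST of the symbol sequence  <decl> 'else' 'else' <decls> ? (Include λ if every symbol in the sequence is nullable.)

Add FIRST(<decl>)\{λ} = { 'else', ; }; <decl> is nullable, continue.
'else' is a terminal; add {'else'} and stop.

{ 'else', ; }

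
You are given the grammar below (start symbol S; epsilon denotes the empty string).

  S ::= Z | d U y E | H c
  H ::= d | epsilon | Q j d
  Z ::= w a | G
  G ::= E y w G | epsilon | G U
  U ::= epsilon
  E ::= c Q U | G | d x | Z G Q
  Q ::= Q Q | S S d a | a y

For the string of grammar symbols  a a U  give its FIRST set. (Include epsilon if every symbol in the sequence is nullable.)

{ a }

a is a terminal; add {a} and stop.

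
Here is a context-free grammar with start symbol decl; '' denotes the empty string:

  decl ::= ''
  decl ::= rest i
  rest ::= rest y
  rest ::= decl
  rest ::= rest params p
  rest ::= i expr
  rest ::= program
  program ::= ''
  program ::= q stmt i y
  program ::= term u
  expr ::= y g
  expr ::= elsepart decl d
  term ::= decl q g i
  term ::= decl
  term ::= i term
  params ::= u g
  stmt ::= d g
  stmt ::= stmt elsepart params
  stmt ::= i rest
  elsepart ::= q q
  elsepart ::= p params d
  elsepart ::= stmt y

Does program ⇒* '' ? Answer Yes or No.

Yes

program has an ''-production, so program ⇒ ''.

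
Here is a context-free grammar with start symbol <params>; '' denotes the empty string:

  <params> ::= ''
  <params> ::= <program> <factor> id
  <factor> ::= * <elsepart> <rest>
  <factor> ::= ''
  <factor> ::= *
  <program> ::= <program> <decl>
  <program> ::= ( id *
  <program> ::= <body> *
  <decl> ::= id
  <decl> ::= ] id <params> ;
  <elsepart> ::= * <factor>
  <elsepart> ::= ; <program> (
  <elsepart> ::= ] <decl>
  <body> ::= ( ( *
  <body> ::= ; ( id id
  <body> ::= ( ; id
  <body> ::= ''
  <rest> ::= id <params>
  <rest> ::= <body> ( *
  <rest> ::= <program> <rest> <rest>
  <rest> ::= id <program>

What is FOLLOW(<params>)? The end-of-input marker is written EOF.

<params> is the start symbol, so EOF ∈ FOLLOW(<params>).
In <decl> ::= ] id <params> ;: add FIRST(;) = { ; }.
In <rest> ::= id <params>: <params> is at the end, add FOLLOW(<rest>) = { (, *, ;, id }.
Union: FOLLOW(<params>) = { EOF, (, *, ;, id }.

{ EOF, (, *, ;, id }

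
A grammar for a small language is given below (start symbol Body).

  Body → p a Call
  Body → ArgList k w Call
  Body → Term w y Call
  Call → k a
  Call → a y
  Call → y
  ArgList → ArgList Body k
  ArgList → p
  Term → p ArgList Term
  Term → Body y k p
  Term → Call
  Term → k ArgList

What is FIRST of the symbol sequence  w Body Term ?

{ w }

w is a terminal; add {w} and stop.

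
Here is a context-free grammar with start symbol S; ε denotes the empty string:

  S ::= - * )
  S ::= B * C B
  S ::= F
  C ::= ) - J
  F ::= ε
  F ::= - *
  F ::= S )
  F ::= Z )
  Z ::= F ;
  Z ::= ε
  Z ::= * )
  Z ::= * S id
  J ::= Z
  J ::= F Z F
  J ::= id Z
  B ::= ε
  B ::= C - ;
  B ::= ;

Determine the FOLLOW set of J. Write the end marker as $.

In C ::= ) - J: J is at the end, add FOLLOW(C) = { $, ), -, ;, id }.
Union: FOLLOW(J) = { $, ), -, ;, id }.

{ $, ), -, ;, id }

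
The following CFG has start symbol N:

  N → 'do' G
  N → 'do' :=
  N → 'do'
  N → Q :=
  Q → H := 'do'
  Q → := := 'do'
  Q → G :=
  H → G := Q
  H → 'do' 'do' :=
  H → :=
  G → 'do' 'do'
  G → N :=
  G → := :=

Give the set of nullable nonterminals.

{ } (none)

No nonterminal has an empty production or an RHS whose symbols are all nullable.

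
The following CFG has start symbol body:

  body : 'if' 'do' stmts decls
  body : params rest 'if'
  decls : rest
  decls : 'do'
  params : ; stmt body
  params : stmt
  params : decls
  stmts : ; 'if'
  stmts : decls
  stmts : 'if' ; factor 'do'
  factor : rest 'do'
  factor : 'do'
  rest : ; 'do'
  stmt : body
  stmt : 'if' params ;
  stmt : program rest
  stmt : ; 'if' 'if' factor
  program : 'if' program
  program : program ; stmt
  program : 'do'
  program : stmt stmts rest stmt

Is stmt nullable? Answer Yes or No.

No nonterminal in this grammar is nullable.
No production of stmt has an RHS whose symbols are all nullable, so stmt is not nullable.

No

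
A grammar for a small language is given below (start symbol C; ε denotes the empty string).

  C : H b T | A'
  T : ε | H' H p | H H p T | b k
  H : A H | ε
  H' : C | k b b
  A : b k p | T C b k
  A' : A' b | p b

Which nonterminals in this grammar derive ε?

{ H, T }

Directly nullable (have an ε-production): T, H.
No other nonterminal has a production whose RHS symbols are all nullable.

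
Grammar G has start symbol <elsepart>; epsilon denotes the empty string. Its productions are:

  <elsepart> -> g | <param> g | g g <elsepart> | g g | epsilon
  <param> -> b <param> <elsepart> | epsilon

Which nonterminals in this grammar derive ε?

{ <elsepart>, <param> }

Directly nullable (have an epsilon-production): <elsepart>, <param>.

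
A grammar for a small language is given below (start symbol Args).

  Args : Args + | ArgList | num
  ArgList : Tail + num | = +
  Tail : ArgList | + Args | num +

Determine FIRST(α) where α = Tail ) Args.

{ +, =, num }

Add FIRST(Tail) = { +, =, num }; Tail is not nullable, stop.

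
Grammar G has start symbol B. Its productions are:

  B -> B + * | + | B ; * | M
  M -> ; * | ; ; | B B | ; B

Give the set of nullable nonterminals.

No nonterminal has an empty production or an RHS whose symbols are all nullable.

{ } (none)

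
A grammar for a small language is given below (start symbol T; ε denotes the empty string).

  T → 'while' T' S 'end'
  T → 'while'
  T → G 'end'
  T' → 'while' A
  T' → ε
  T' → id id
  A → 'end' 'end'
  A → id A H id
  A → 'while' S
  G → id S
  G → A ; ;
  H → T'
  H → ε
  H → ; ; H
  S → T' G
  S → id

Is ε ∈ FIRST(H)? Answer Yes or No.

H has an ε-production, so H ⇒ ε.

Yes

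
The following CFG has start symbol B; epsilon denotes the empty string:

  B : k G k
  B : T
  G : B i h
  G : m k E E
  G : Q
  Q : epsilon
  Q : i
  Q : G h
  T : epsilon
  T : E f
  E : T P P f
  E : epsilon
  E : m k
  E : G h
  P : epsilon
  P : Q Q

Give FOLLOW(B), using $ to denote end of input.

B is the start symbol, so $ ∈ FOLLOW(B).
In G : B i h: add FIRST(i h) = { i }.
Union: FOLLOW(B) = { $, i }.

{ $, i }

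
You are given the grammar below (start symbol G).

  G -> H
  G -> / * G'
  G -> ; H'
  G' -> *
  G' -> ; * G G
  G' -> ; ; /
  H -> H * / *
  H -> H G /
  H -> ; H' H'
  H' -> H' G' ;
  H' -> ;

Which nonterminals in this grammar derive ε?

No nonterminal has an empty production or an RHS whose symbols are all nullable.

{ } (none)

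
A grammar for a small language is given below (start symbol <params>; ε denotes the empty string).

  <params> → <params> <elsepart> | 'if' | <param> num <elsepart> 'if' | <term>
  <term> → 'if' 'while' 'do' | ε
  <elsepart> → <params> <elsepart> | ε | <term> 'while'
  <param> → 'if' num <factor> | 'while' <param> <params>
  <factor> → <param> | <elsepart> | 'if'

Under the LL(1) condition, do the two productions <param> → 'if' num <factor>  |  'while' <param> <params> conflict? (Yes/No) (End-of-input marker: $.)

No

FIRST('if' num <factor>) = { 'if' } and FIRST('while' <param> <params>) = { 'while' }.
The FIRST sets are disjoint and neither alternative is nullable — no conflict.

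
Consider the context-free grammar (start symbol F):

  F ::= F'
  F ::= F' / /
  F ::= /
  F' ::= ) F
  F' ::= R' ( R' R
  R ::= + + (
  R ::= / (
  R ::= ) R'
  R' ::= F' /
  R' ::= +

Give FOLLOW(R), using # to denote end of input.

In F' ::= R' ( R' R: R is at the end, add FOLLOW(F') = { #, / }.
Union: FOLLOW(R) = { #, / }.

{ #, / }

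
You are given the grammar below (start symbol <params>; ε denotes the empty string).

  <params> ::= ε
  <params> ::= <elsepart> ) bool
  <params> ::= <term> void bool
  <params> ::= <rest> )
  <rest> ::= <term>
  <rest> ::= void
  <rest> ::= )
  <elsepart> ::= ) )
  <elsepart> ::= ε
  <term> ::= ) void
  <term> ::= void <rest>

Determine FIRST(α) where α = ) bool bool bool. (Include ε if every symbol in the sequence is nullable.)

) is a terminal; add {)} and stop.

{ ) }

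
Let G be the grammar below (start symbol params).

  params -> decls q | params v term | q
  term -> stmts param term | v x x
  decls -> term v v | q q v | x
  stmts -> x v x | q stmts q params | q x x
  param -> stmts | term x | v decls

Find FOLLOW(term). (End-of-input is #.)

In params -> params v term: term is at the end, add FOLLOW(params) = { #, q, v, x }.
In term -> stmts param term: term is at the end, add FOLLOW(term) = { #, q, v, x }.
In decls -> term v v: add FIRST(v v) = { v }.
In param -> term x: add FIRST(x) = { x }.
Union: FOLLOW(term) = { #, q, v, x }.

{ #, q, v, x }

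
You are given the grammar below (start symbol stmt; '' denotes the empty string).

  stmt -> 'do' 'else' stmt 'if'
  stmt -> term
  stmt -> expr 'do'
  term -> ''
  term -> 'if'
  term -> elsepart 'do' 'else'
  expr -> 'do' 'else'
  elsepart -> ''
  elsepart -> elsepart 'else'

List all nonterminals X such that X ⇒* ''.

Directly nullable (have an ''-production): term, elsepart.
stmt -> term with every symbol nullable, so stmt is nullable.
No other nonterminal has a production whose RHS symbols are all nullable.

{ elsepart, stmt, term }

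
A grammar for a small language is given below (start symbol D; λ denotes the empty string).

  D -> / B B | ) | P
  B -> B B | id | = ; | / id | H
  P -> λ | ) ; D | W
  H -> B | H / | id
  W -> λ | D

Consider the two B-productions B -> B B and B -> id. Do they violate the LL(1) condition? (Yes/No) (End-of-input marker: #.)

FIRST(B B) = { /, =, id } and FIRST(id) = { id }.
Both contain id, so the two alternatives are not disjoint — LL(1) conflict.

Yes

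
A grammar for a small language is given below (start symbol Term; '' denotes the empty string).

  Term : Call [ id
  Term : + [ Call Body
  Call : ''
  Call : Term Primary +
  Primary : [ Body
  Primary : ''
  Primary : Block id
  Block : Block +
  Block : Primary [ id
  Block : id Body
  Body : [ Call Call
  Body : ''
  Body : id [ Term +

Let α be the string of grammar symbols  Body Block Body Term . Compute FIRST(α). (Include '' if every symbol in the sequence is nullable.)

{ [, id }

Add FIRST(Body)\{''} = { [, id }; Body is nullable, continue.
Add FIRST(Block) = { [, id }; Block is not nullable, stop.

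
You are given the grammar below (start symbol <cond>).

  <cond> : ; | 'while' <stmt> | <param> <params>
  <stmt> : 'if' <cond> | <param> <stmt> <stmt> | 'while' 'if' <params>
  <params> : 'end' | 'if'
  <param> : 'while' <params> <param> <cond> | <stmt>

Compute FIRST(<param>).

{ 'if', 'while' }

<param> : 'while' <params> <param> <cond> contributes {'while'}.
From <param> : <stmt>: add FIRST(<stmt>) = { 'if', 'while' }.
Union: FIRST(<param>) = { 'if', 'while' }.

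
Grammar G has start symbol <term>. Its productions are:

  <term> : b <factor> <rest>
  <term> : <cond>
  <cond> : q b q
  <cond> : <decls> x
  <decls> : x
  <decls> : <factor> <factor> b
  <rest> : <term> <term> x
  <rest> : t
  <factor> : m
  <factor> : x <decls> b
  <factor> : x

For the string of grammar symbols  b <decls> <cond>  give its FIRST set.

{ b }

b is a terminal; add {b} and stop.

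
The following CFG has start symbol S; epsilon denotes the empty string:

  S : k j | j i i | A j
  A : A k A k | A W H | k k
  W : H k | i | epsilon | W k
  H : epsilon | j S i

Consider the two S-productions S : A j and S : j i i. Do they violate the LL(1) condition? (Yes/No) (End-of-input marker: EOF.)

FIRST(A j) = { k } and FIRST(j i i) = { j }.
The FIRST sets are disjoint and neither alternative is nullable — no conflict.

No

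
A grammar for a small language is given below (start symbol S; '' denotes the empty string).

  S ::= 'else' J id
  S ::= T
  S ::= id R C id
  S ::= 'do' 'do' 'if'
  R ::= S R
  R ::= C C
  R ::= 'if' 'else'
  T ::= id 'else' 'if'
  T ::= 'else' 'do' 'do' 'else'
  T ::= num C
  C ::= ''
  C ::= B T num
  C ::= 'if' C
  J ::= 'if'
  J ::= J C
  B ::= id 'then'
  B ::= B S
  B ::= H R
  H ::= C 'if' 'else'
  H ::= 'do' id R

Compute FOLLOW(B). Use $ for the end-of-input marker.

{ 'do', 'else', id, num }

In C ::= B T num: add FIRST(T num) = { 'else', id, num }.
In B ::= B S: add FIRST(S) = { 'do', 'else', id, num }.
Union: FOLLOW(B) = { 'do', 'else', id, num }.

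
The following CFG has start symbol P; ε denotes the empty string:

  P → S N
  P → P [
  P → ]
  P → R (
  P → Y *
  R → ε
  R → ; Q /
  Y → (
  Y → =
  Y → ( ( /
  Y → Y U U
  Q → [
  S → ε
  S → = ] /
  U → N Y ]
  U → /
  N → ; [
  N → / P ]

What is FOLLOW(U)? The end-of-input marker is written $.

{ *, /, ;, ] }

In Y → Y U U: add FIRST(U) = { /, ; }.
In Y → Y U U: U is at the end, add FOLLOW(Y) = { *, /, ;, ] }.
Union: FOLLOW(U) = { *, /, ;, ] }.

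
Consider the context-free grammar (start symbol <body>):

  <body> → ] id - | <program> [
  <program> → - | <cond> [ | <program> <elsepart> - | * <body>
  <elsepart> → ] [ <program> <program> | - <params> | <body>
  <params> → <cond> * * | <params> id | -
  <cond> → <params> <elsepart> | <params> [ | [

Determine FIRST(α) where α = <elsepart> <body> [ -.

Add FIRST(<elsepart>) = { *, -, [, ] }; <elsepart> is not nullable, stop.

{ *, -, [, ] }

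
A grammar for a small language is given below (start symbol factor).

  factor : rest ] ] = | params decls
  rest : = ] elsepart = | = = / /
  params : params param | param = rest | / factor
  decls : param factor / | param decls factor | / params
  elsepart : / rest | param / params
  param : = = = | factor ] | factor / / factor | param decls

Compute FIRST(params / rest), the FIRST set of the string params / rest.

Add FIRST(params) = { /, = }; params is not nullable, stop.

{ /, = }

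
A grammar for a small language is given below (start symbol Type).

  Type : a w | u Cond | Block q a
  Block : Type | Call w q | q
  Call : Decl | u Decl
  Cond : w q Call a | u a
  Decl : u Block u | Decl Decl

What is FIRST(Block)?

From Block : Type: add FIRST(Type) = { a, q, u }.
From Block : Call w q: add FIRST(Call) = { u }.
Block : q contributes {q}.
Union: FIRST(Block) = { a, q, u }.

{ a, q, u }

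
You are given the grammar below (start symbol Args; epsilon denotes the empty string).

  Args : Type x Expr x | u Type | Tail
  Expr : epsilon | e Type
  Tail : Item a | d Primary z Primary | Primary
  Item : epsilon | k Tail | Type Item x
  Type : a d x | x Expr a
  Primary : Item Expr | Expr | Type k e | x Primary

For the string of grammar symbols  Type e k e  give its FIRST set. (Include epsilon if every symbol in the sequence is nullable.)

{ a, x }

Add FIRST(Type) = { a, x }; Type is not nullable, stop.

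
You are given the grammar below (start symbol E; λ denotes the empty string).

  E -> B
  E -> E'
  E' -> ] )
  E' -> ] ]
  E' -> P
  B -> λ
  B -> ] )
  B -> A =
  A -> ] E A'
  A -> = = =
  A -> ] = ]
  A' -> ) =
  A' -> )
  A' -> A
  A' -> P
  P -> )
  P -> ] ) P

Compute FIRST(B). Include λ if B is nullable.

B -> λ contributes λ.
B -> ] ) contributes {]}.
From B -> A =: add FIRST(A) = { =, ] }.
Union: FIRST(B) = { =, ], λ }.

{ =, ], λ }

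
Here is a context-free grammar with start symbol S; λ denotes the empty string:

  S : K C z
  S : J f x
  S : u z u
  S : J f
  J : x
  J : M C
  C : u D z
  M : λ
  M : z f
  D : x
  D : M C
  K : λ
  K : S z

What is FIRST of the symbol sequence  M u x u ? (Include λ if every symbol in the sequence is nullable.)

Add FIRST(M)\{λ} = { z }; M is nullable, continue.
u is a terminal; add {u} and stop.

{ u, z }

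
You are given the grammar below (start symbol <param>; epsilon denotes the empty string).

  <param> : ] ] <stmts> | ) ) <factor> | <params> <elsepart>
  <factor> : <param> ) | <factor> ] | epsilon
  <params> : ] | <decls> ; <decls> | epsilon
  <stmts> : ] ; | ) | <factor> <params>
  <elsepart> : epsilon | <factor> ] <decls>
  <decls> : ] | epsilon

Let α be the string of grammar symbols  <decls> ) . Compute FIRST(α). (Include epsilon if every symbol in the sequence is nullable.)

Add FIRST(<decls>)\{epsilon} = { ] }; <decls> is nullable, continue.
) is a terminal; add {)} and stop.

{ ), ] }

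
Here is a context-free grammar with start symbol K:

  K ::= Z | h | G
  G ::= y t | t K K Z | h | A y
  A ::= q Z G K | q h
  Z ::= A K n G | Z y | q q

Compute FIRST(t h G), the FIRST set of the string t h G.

{ t }

t is a terminal; add {t} and stop.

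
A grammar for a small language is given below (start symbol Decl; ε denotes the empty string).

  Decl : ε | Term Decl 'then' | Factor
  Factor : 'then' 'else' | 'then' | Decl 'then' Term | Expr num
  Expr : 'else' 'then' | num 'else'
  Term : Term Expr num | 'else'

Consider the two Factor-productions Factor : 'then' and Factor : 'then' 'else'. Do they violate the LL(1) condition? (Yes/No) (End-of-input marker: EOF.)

Yes

FIRST('then') = { 'then' } and FIRST('then' 'else') = { 'then' }.
Both contain 'then', so the two alternatives are not disjoint — LL(1) conflict.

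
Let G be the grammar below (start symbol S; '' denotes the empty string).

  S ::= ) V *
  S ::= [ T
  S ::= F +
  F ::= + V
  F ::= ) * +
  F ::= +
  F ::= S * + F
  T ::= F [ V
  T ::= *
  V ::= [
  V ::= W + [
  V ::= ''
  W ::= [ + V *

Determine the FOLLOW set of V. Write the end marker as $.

In S ::= ) V *: add FIRST(*) = { * }.
In F ::= + V: V is at the end, add FOLLOW(F) = { +, [ }.
In T ::= F [ V: V is at the end, add FOLLOW(T) = { $, * }.
In W ::= [ + V *: add FIRST(*) = { * }.
Union: FOLLOW(V) = { $, *, +, [ }.

{ $, *, +, [ }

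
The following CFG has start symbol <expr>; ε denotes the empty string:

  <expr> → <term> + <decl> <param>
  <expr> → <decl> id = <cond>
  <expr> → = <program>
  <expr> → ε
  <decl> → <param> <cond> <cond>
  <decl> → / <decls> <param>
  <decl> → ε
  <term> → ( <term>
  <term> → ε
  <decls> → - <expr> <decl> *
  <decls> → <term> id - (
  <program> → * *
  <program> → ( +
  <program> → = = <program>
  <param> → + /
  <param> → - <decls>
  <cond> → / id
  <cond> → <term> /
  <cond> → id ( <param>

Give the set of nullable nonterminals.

Directly nullable (have an ε-production): <expr>, <decl>, <term>.
No other nonterminal has a production whose RHS symbols are all nullable.

{ <decl>, <expr>, <term> }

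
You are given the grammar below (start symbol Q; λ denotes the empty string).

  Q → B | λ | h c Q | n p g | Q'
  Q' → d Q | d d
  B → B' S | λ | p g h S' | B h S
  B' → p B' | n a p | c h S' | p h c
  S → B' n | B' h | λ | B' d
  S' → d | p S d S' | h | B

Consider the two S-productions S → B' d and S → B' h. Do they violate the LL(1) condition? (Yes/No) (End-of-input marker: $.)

FIRST(B' d) = { c, n, p } and FIRST(B' h) = { c, n, p }.
Both contain c, so the two alternatives are not disjoint — LL(1) conflict.

Yes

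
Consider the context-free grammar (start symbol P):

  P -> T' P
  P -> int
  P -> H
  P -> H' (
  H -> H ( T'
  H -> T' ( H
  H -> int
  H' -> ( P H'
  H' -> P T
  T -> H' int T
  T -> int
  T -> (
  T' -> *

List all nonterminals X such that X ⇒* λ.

{ } (none)

No nonterminal has an empty production or an RHS whose symbols are all nullable.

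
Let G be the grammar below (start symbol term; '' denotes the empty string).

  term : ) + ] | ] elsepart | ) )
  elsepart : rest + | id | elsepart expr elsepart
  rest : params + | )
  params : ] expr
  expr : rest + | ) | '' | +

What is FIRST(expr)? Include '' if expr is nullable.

{ ), +, ], '' }

From expr : rest +: add FIRST(rest) = { ), ] }.
expr : ) contributes {)}.
expr : '' contributes ''.
expr : + contributes {+}.
Union: FIRST(expr) = { ), +, ], '' }.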